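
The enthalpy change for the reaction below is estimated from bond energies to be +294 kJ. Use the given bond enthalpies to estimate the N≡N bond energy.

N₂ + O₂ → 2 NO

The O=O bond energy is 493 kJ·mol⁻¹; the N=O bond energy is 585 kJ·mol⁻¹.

D(N≡N) ≈ 971 kJ/mol

Let D be the N≡N bond energy.
Σ(broken) = 1×D + 1×493 = 493 + D
Σ(formed) = 2×585 = 1170
ΔH = Σ(broken) − Σ(formed) = (493 + D) − (1170) = −677 + D
Setting this equal to +294 kJ gives D = 971 kJ/mol.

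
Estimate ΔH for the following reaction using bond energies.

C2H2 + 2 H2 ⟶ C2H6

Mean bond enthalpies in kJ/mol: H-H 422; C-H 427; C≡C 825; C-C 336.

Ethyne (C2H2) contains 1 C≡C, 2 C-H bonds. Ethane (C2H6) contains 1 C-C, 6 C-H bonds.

Bonds broken (reactants):
  C≡C: 1 × 825 = 825
  C-H: 2 × 427 = 854
  H-H: 2 × 422 = 844
  Σ(broken) = 2523 kJ
Bonds formed (products):
  C-C: 1 × 336 = 336
  C-H: 6 × 427 = 2562
  Σ(formed) = 2898 kJ
ΔH = Σ(broken) − Σ(formed) = 2523 − 2898 = −375 kJ

ΔH ≈ −375 kJ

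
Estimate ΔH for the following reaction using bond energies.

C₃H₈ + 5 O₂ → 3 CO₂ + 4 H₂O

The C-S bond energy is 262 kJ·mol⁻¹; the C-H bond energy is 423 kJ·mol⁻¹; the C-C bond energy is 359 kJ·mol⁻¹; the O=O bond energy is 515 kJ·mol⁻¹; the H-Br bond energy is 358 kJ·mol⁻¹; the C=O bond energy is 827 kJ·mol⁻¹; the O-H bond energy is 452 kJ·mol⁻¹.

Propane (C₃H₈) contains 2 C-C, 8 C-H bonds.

Bonds broken (reactants):
  C-C: 2 × 359 = 718
  C-H: 8 × 423 = 3384
  O=O: 5 × 515 = 2575
  Σ(broken) = 6677 kJ
Bonds formed (products):
  C=O: 6 × 827 = 4962
  O-H: 8 × 452 = 3616
  Σ(formed) = 8578 kJ
ΔH = Σ(broken) − Σ(formed) = 6677 − 8578 = −1901 kJ

ΔH ≈ −1901 kJ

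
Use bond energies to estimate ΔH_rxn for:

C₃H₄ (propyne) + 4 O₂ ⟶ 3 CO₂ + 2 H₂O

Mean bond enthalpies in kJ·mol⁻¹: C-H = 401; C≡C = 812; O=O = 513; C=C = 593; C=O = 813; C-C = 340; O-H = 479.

ΔH ≈ −1986 kJ

Bonds broken (reactants):
  C≡C: 1 × 812 = 812
  C-C: 1 × 340 = 340
  C-H: 4 × 401 = 1604
  O=O: 4 × 513 = 2052
  Σ(broken) = 4808 kJ
Bonds formed (products):
  C=O: 6 × 813 = 4878
  O-H: 4 × 479 = 1916
  Σ(formed) = 6794 kJ
ΔH = Σ(broken) − Σ(formed) = 4808 − 6794 = −1986 kJ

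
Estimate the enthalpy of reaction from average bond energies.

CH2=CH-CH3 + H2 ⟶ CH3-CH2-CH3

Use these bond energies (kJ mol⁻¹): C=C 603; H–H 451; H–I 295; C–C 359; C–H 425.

Bonds broken (reactants):
  C–C: 1 × 359 = 359
  C–H: 6 × 425 = 2550
  C=C: 1 × 603 = 603
  H–H: 1 × 451 = 451
  Σ(broken) = 3963 kJ
Bonds formed (products):
  C–C: 2 × 359 = 718
  C–H: 8 × 425 = 3400
  Σ(formed) = 4118 kJ
ΔH = Σ(broken) − Σ(formed) = 3963 − 4118 = −155 kJ

ΔH ≈ −155 kJ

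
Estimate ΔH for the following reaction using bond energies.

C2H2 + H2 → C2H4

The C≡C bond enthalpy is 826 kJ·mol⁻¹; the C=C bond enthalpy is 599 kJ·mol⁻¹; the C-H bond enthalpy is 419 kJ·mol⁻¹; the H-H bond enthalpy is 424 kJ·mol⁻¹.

Bonds broken (reactants):
  C≡C: 1 × 826 = 826
  C-H: 2 × 419 = 838
  H-H: 1 × 424 = 424
  Σ(broken) = 2088 kJ
Bonds formed (products):
  C-H: 4 × 419 = 1676
  C=C: 1 × 599 = 599
  Σ(formed) = 2275 kJ
ΔH = Σ(broken) − Σ(formed) = 2088 − 2275 = −187 kJ

ΔH ≈ −187 kJ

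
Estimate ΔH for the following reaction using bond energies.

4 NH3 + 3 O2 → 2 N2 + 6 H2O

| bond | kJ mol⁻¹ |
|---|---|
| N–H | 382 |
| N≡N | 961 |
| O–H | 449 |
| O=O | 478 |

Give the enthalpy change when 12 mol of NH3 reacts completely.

ΔH = −3876 kJ

Bonds broken (reactants):
  N–H: 12 × 382 = 4584
  O=O: 3 × 478 = 1434
  Σ(broken) = 6018 kJ
Bonds formed (products):
  N≡N: 2 × 961 = 1922
  O–H: 12 × 449 = 5388
  Σ(formed) = 7310 kJ
ΔH = Σ(broken) − Σ(formed) = 6018 − 7310 = −1292 kJ
For 3× the reaction as written: 3 × (−1292) = −3876 kJ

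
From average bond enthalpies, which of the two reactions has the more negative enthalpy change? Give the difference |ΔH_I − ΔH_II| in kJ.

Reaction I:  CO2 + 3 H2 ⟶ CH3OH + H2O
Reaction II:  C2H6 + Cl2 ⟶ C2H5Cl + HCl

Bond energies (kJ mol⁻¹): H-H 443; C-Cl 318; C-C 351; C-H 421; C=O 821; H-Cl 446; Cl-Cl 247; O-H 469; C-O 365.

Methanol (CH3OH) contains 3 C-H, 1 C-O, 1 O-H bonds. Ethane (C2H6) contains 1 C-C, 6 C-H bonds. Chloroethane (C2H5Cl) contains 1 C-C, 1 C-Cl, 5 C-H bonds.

Reaction II, by 32 kJ

Reaction I:
  Bonds broken (reactants):
    C=O: 2 × 821 = 1642
    H-H: 3 × 443 = 1329
    Σ(broken) = 2971 kJ
  Bonds formed (products):
    C-H: 3 × 421 = 1263
    C-O: 1 × 365 = 365
    O-H: 3 × 469 = 1407
    Σ(formed) = 3035 kJ
  ΔH_I = 2971 − 3035 = −64 kJ
Reaction II:
  Bonds broken (reactants):
    C-C: 1 × 351 = 351
    C-H: 6 × 421 = 2526
    Cl-Cl: 1 × 247 = 247
    Σ(broken) = 3124 kJ
  Bonds formed (products):
    C-C: 1 × 351 = 351
    C-Cl: 1 × 318 = 318
    C-H: 5 × 421 = 2105
    H-Cl: 1 × 446 = 446
    Σ(formed) = 3220 kJ
  ΔH_II = 3124 − 3220 = −96 kJ
ΔH_I − ΔH_II = +32 kJ, so reaction II has the more negative ΔH; |ΔH_I − ΔH_II| = 32 kJ.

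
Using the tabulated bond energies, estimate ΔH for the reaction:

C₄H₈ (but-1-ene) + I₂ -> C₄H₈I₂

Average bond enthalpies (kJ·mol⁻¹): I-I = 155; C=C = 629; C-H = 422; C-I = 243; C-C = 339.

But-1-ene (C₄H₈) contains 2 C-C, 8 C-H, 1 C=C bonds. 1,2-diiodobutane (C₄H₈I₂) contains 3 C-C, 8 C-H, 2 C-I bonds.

Bonds broken (reactants):
  C-C: 2 × 339 = 678
  C-H: 8 × 422 = 3376
  C=C: 1 × 629 = 629
  I-I: 1 × 155 = 155
  Σ(broken) = 4838 kJ
Bonds formed (products):
  C-C: 3 × 339 = 1017
  C-H: 8 × 422 = 3376
  C-I: 2 × 243 = 486
  Σ(formed) = 4879 kJ
ΔH = Σ(broken) − Σ(formed) = 4838 − 4879 = −41 kJ

ΔH ≈ −41 kJ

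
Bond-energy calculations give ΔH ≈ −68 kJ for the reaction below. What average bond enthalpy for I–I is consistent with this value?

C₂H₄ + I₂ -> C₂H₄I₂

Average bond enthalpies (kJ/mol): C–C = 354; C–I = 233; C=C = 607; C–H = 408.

Let D be the I–I bond energy.
Σ(broken) = 4×408 + 1×607 + 1×D = 2239 + D
Σ(formed) = 1×354 + 4×408 + 2×233 = 2452
ΔH = Σ(broken) − Σ(formed) = (2239 + D) − (2452) = −213 + D
Setting this equal to −68 kJ gives D = 145 kJ/mol.

D(I–I) ≈ 145 kJ/mol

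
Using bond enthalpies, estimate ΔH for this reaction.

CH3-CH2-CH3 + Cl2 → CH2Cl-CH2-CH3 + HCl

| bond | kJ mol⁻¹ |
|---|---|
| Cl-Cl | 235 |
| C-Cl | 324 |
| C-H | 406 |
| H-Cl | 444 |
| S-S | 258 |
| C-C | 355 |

Bonds broken (reactants):
  C-C: 2 × 355 = 710
  C-H: 8 × 406 = 3248
  Cl-Cl: 1 × 235 = 235
  Σ(broken) = 4193 kJ
Bonds formed (products):
  C-C: 2 × 355 = 710
  C-Cl: 1 × 324 = 324
  C-H: 7 × 406 = 2842
  H-Cl: 1 × 444 = 444
  Σ(formed) = 4320 kJ
ΔH = Σ(broken) − Σ(formed) = 4193 − 4320 = −127 kJ

ΔH ≈ −127 kJ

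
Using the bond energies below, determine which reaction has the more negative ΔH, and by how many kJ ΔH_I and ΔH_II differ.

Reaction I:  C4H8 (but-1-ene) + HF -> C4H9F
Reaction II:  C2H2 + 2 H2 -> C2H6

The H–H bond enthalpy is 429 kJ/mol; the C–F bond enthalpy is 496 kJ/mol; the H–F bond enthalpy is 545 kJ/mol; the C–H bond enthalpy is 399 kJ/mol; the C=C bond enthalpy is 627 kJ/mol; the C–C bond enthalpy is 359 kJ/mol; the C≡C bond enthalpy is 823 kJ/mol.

Reaction II, by 192 kJ

Reaction I:
  Bonds broken (reactants):
    C–C: 2 × 359 = 718
    C–H: 8 × 399 = 3192
    C=C: 1 × 627 = 627
    H–F: 1 × 545 = 545
    Σ(broken) = 5082 kJ
  Bonds formed (products):
    C–C: 3 × 359 = 1077
    C–F: 1 × 496 = 496
    C–H: 9 × 399 = 3591
    Σ(formed) = 5164 kJ
  ΔH_I = 5082 − 5164 = −82 kJ
Reaction II:
  Bonds broken (reactants):
    C≡C: 1 × 823 = 823
    C–H: 2 × 399 = 798
    H–H: 2 × 429 = 858
    Σ(broken) = 2479 kJ
  Bonds formed (products):
    C–C: 1 × 359 = 359
    C–H: 6 × 399 = 2394
    Σ(formed) = 2753 kJ
  ΔH_II = 2479 − 2753 = −274 kJ
ΔH_I − ΔH_II = +192 kJ, so reaction II has the more negative ΔH; |ΔH_I − ΔH_II| = 192 kJ.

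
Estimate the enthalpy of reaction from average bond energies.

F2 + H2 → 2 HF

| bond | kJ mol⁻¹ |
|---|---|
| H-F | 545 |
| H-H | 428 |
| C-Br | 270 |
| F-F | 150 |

ΔH ≈ −512 kJ

Bonds broken (reactants):
  F-F: 1 × 150 = 150
  H-H: 1 × 428 = 428
  Σ(broken) = 578 kJ
Bonds formed (products):
  H-F: 2 × 545 = 1090
  Σ(formed) = 1090 kJ
ΔH = Σ(broken) − Σ(formed) = 578 − 1090 = −512 kJ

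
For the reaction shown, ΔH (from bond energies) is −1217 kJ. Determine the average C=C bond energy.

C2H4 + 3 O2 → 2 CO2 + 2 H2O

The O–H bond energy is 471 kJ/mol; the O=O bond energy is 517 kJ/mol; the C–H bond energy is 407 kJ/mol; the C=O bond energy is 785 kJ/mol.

Let D be the C=C bond energy.
Σ(broken) = 4×407 + 1×D + 3×517 = 3179 + D
Σ(formed) = 4×785 + 4×471 = 5024
ΔH = Σ(broken) − Σ(formed) = (3179 + D) − (5024) = −1845 + D
Setting this equal to −1217 kJ gives D = 628 kJ/mol.

D(C=C) ≈ 628 kJ/mol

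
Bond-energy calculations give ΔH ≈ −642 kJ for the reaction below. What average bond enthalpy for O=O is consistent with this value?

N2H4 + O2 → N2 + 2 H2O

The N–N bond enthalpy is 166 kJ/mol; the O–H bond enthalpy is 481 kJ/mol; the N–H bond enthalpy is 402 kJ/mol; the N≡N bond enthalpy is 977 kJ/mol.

Let D be the O=O bond energy.
Σ(broken) = 4×402 + 1×166 + 1×D = 1774 + D
Σ(formed) = 1×977 + 4×481 = 2901
ΔH = Σ(broken) − Σ(formed) = (1774 + D) − (2901) = −1127 + D
Setting this equal to −642 kJ gives D = 485 kJ/mol.

D(O=O) ≈ 485 kJ/mol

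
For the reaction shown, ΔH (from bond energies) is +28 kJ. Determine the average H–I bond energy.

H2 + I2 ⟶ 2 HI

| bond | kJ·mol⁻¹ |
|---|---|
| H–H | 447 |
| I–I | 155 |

D(H–I) ≈ 287 kJ/mol

Let D be the H–I bond energy.
Σ(broken) = 1×447 + 1×155 = 602
Σ(formed) = 2×D = 2D
ΔH = Σ(broken) − Σ(formed) = (602) − (2D) = +602 − 2D
Setting this equal to +28 kJ gives 2D = 574, so D = 287 kJ/mol.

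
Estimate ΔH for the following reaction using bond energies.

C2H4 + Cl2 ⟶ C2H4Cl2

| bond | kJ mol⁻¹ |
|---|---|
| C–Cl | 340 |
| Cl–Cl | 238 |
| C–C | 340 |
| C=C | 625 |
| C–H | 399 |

Bonds broken (reactants):
  C–H: 4 × 399 = 1596
  C=C: 1 × 625 = 625
  Cl–Cl: 1 × 238 = 238
  Σ(broken) = 2459 kJ
Bonds formed (products):
  C–C: 1 × 340 = 340
  C–Cl: 2 × 340 = 680
  C–H: 4 × 399 = 1596
  Σ(formed) = 2616 kJ
ΔH = Σ(broken) − Σ(formed) = 2459 − 2616 = −157 kJ

ΔH ≈ −157 kJ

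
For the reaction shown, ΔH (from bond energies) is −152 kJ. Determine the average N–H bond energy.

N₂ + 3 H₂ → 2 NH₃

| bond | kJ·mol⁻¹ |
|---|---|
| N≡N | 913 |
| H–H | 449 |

Let D be the N–H bond energy.
Σ(broken) = 3×449 + 1×913 = 2260
Σ(formed) = 6×D = 6D
ΔH = Σ(broken) − Σ(formed) = (2260) − (6D) = +2260 − 6D
Setting this equal to −152 kJ gives 6D = 2412, so D = 402 kJ/mol.

D(N–H) ≈ 402 kJ/mol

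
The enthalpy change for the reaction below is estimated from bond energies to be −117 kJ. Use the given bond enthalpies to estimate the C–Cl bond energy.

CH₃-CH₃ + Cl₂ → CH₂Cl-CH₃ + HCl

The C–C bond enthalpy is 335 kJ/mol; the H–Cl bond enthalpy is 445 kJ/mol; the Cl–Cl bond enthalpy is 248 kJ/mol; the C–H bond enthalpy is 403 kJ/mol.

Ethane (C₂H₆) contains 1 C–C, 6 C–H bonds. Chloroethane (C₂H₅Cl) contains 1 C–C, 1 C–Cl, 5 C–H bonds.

Let D be the C–Cl bond energy.
Σ(broken) = 1×335 + 6×403 + 1×248 = 3001
Σ(formed) = 1×335 + 1×D + 5×403 + 1×445 = 2795 + D
ΔH = Σ(broken) − Σ(formed) = (3001) − (2795 + D) = +206 − D
Setting this equal to −117 kJ gives D = 323 kJ/mol.

D(C–Cl) ≈ 323 kJ/mol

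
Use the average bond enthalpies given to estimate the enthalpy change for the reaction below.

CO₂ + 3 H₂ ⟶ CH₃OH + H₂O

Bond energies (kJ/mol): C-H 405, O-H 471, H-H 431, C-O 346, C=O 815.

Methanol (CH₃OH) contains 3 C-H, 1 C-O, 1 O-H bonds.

ΔH ≈ −51 kJ

Bonds broken (reactants):
  C=O: 2 × 815 = 1630
  H-H: 3 × 431 = 1293
  Σ(broken) = 2923 kJ
Bonds formed (products):
  C-H: 3 × 405 = 1215
  C-O: 1 × 346 = 346
  O-H: 3 × 471 = 1413
  Σ(formed) = 2974 kJ
ΔH = Σ(broken) − Σ(formed) = 2923 − 2974 = −51 kJ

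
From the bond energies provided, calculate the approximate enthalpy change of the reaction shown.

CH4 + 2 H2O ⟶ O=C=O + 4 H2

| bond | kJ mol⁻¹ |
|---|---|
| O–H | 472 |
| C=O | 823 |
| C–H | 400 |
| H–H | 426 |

ΔH ≈ +138 kJ

Bonds broken (reactants):
  C–H: 4 × 400 = 1600
  O–H: 4 × 472 = 1888
  Σ(broken) = 3488 kJ
Bonds formed (products):
  C=O: 2 × 823 = 1646
  H–H: 4 × 426 = 1704
  Σ(formed) = 3350 kJ
ΔH = Σ(broken) − Σ(formed) = 3488 − 3350 = +138 kJ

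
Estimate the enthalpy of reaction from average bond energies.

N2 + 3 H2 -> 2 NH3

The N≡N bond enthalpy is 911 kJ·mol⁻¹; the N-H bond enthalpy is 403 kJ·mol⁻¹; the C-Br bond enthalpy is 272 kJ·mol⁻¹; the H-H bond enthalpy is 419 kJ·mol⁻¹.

Bonds broken (reactants):
  H-H: 3 × 419 = 1257
  N≡N: 1 × 911 = 911
  Σ(broken) = 2168 kJ
Bonds formed (products):
  N-H: 6 × 403 = 2418
  Σ(formed) = 2418 kJ
ΔH = Σ(broken) − Σ(formed) = 2168 − 2418 = −250 kJ

ΔH ≈ −250 kJ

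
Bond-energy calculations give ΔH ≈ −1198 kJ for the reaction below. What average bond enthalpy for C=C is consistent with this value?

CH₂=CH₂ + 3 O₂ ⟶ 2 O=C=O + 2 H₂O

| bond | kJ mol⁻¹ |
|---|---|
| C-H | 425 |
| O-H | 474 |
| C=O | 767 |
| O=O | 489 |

D(C=C) ≈ 599 kJ/mol

Let D be the C=C bond energy.
Σ(broken) = 4×425 + 1×D + 3×489 = 3167 + D
Σ(formed) = 4×767 + 4×474 = 4964
ΔH = Σ(broken) − Σ(formed) = (3167 + D) − (4964) = −1797 + D
Setting this equal to −1198 kJ gives D = 599 kJ/mol.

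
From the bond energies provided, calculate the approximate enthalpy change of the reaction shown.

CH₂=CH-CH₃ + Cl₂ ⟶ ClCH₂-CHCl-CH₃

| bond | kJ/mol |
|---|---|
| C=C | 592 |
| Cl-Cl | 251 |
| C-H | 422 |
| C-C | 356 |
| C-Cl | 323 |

Bonds broken (reactants):
  C-C: 1 × 356 = 356
  C-H: 6 × 422 = 2532
  C=C: 1 × 592 = 592
  Cl-Cl: 1 × 251 = 251
  Σ(broken) = 3731 kJ
Bonds formed (products):
  C-C: 2 × 356 = 712
  C-Cl: 2 × 323 = 646
  C-H: 6 × 422 = 2532
  Σ(formed) = 3890 kJ
ΔH = Σ(broken) − Σ(formed) = 3731 − 3890 = −159 kJ

ΔH ≈ −159 kJ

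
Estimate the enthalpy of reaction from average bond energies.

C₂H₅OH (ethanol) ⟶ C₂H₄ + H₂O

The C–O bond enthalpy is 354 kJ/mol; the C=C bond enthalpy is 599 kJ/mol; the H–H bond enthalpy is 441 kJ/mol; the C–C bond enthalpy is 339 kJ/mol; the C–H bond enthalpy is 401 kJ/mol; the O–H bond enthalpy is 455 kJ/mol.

Bonds broken (reactants):
  C–C: 1 × 339 = 339
  C–H: 5 × 401 = 2005
  C–O: 1 × 354 = 354
  O–H: 1 × 455 = 455
  Σ(broken) = 3153 kJ
Bonds formed (products):
  C–H: 4 × 401 = 1604
  C=C: 1 × 599 = 599
  O–H: 2 × 455 = 910
  Σ(formed) = 3113 kJ
ΔH = Σ(broken) − Σ(formed) = 3153 − 3113 = +40 kJ

ΔH ≈ +40 kJ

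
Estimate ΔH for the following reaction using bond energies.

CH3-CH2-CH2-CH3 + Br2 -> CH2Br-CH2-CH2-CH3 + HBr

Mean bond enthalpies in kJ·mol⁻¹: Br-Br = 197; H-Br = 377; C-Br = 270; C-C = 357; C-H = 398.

Bonds broken (reactants):
  Br-Br: 1 × 197 = 197
  C-C: 3 × 357 = 1071
  C-H: 10 × 398 = 3980
  Σ(broken) = 5248 kJ
Bonds formed (products):
  C-Br: 1 × 270 = 270
  C-C: 3 × 357 = 1071
  C-H: 9 × 398 = 3582
  H-Br: 1 × 377 = 377
  Σ(formed) = 5300 kJ
ΔH = Σ(broken) − Σ(formed) = 5248 − 5300 = −52 kJ

ΔH ≈ −52 kJ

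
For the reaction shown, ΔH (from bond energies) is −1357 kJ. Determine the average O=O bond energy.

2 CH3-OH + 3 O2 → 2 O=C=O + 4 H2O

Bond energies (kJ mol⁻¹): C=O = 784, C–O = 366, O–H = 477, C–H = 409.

Let D be the O=O bond energy.
Σ(broken) = 6×409 + 2×366 + 2×477 + 3×D = 4140 + 3D
Σ(formed) = 4×784 + 8×477 = 6952
ΔH = Σ(broken) − Σ(formed) = (4140 + 3D) − (6952) = −2812 + 3D
Setting this equal to −1357 kJ gives 3D = 1455, so D = 485 kJ/mol.

D(O=O) ≈ 485 kJ/mol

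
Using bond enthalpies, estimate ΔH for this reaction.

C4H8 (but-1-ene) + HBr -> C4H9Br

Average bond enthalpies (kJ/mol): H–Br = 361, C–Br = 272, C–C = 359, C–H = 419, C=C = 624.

ΔH ≈ −65 kJ

Bonds broken (reactants):
  C–C: 2 × 359 = 718
  C–H: 8 × 419 = 3352
  C=C: 1 × 624 = 624
  H–Br: 1 × 361 = 361
  Σ(broken) = 5055 kJ
Bonds formed (products):
  C–Br: 1 × 272 = 272
  C–C: 3 × 359 = 1077
  C–H: 9 × 419 = 3771
  Σ(formed) = 5120 kJ
ΔH = Σ(broken) − Σ(formed) = 5055 − 5120 = −65 kJ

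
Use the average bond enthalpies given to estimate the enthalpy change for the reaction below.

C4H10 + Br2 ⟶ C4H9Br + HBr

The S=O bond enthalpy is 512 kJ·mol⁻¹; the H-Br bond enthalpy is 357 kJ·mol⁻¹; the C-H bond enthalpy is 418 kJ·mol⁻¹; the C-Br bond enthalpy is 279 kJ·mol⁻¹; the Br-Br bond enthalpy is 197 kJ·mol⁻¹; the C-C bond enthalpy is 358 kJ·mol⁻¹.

ΔH ≈ −21 kJ

Bonds broken (reactants):
  Br-Br: 1 × 197 = 197
  C-C: 3 × 358 = 1074
  C-H: 10 × 418 = 4180
  Σ(broken) = 5451 kJ
Bonds formed (products):
  C-Br: 1 × 279 = 279
  C-C: 3 × 358 = 1074
  C-H: 9 × 418 = 3762
  H-Br: 1 × 357 = 357
  Σ(formed) = 5472 kJ
ΔH = Σ(broken) − Σ(formed) = 5451 − 5472 = −21 kJ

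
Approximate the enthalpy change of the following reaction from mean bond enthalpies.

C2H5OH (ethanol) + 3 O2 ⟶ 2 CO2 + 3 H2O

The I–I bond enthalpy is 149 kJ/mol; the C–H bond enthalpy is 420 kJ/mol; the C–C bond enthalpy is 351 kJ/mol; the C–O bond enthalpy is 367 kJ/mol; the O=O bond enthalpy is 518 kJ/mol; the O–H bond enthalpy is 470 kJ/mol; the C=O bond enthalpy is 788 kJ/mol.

Bonds broken (reactants):
  C–C: 1 × 351 = 351
  C–H: 5 × 420 = 2100
  C–O: 1 × 367 = 367
  O–H: 1 × 470 = 470
  O=O: 3 × 518 = 1554
  Σ(broken) = 4842 kJ
Bonds formed (products):
  C=O: 4 × 788 = 3152
  O–H: 6 × 470 = 2820
  Σ(formed) = 5972 kJ
ΔH = Σ(broken) − Σ(formed) = 4842 − 5972 = −1130 kJ

ΔH ≈ −1130 kJ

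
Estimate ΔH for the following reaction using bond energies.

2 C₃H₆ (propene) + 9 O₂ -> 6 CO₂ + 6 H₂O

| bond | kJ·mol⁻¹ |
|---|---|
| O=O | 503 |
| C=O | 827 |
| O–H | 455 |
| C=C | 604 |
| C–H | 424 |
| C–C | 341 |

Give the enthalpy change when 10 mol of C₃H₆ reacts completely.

ΔH = −19395 kJ

Bonds broken (reactants):
  C–C: 2 × 341 = 682
  C–H: 12 × 424 = 5088
  C=C: 2 × 604 = 1208
  O=O: 9 × 503 = 4527
  Σ(broken) = 11505 kJ
Bonds formed (products):
  C=O: 12 × 827 = 9924
  O–H: 12 × 455 = 5460
  Σ(formed) = 15384 kJ
ΔH = Σ(broken) − Σ(formed) = 11505 − 15384 = −3879 kJ
For 5× the reaction as written: 5 × (−3879) = −19395 kJ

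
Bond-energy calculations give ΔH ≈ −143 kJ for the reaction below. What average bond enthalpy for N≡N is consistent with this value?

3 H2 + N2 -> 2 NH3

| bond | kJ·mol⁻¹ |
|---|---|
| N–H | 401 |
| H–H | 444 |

D(N≡N) ≈ 931 kJ/mol

Let D be the N≡N bond energy.
Σ(broken) = 3×444 + 1×D = 1332 + D
Σ(formed) = 6×401 = 2406
ΔH = Σ(broken) − Σ(formed) = (1332 + D) − (2406) = −1074 + D
Setting this equal to −143 kJ gives D = 931 kJ/mol.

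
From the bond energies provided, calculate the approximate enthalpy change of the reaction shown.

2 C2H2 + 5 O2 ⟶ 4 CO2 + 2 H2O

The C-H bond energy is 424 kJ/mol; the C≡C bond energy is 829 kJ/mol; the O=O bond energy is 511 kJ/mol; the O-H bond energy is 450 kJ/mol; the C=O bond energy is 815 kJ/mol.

ΔH ≈ −2411 kJ

Bonds broken (reactants):
  C≡C: 2 × 829 = 1658
  C-H: 4 × 424 = 1696
  O=O: 5 × 511 = 2555
  Σ(broken) = 5909 kJ
Bonds formed (products):
  C=O: 8 × 815 = 6520
  O-H: 4 × 450 = 1800
  Σ(formed) = 8320 kJ
ΔH = Σ(broken) − Σ(formed) = 5909 − 8320 = −2411 kJ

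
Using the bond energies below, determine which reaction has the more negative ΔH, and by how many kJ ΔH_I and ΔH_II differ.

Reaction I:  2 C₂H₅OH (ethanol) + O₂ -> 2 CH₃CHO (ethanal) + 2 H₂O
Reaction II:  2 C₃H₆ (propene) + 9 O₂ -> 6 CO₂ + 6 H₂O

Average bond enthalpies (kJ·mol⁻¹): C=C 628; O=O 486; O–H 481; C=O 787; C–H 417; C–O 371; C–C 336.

Reaction I:
  Bonds broken (reactants):
    C–C: 2 × 336 = 672
    C–H: 10 × 417 = 4170
    C–O: 2 × 371 = 742
    O–H: 2 × 481 = 962
    O=O: 1 × 486 = 486
    Σ(broken) = 7032 kJ
  Bonds formed (products):
    C–C: 2 × 336 = 672
    C–H: 8 × 417 = 3336
    C=O: 2 × 787 = 1574
    O–H: 4 × 481 = 1924
    Σ(formed) = 7506 kJ
  ΔH_I = 7032 − 7506 = −474 kJ
Reaction II:
  Bonds broken (reactants):
    C–C: 2 × 336 = 672
    C–H: 12 × 417 = 5004
    C=C: 2 × 628 = 1256
    O=O: 9 × 486 = 4374
    Σ(broken) = 11306 kJ
  Bonds formed (products):
    C=O: 12 × 787 = 9444
    O–H: 12 × 481 = 5772
    Σ(formed) = 15216 kJ
  ΔH_II = 11306 − 15216 = −3910 kJ
ΔH_I − ΔH_II = +3436 kJ, so reaction II has the more negative ΔH; |ΔH_I − ΔH_II| = 3436 kJ.

Reaction II, by 3436 kJ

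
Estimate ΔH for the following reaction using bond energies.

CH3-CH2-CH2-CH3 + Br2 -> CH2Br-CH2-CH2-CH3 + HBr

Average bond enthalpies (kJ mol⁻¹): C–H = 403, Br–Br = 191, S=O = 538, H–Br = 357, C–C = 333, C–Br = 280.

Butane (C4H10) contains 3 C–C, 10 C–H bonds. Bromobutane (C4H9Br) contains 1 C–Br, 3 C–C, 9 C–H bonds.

Bonds broken (reactants):
  Br–Br: 1 × 191 = 191
  C–C: 3 × 333 = 999
  C–H: 10 × 403 = 4030
  Σ(broken) = 5220 kJ
Bonds formed (products):
  C–Br: 1 × 280 = 280
  C–C: 3 × 333 = 999
  C–H: 9 × 403 = 3627
  H–Br: 1 × 357 = 357
  Σ(formed) = 5263 kJ
ΔH = Σ(broken) − Σ(formed) = 5220 − 5263 = −43 kJ

ΔH ≈ −43 kJ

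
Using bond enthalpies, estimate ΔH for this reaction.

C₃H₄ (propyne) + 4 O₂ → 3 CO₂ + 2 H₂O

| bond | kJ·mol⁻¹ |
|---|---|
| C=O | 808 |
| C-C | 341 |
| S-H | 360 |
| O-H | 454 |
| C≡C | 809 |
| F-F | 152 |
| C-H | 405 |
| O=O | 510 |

Bonds broken (reactants):
  C≡C: 1 × 809 = 809
  C-C: 1 × 341 = 341
  C-H: 4 × 405 = 1620
  O=O: 4 × 510 = 2040
  Σ(broken) = 4810 kJ
Bonds formed (products):
  C=O: 6 × 808 = 4848
  O-H: 4 × 454 = 1816
  Σ(formed) = 6664 kJ
ΔH = Σ(broken) − Σ(formed) = 4810 − 6664 = −1854 kJ

ΔH ≈ −1854 kJ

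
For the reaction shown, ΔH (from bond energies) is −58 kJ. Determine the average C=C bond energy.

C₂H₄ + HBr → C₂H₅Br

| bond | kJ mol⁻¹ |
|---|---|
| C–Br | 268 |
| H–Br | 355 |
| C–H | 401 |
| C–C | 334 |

Let D be the C=C bond energy.
Σ(broken) = 4×401 + 1×D + 1×355 = 1959 + D
Σ(formed) = 1×268 + 1×334 + 5×401 = 2607
ΔH = Σ(broken) − Σ(formed) = (1959 + D) − (2607) = −648 + D
Setting this equal to −58 kJ gives D = 590 kJ/mol.

D(C=C) ≈ 590 kJ/mol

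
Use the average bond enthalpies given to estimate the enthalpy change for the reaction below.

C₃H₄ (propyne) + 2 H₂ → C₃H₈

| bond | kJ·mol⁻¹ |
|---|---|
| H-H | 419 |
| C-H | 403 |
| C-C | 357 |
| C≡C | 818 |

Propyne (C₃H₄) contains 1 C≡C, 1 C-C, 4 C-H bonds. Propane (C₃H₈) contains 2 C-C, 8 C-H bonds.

Bonds broken (reactants):
  C≡C: 1 × 818 = 818
  C-C: 1 × 357 = 357
  C-H: 4 × 403 = 1612
  H-H: 2 × 419 = 838
  Σ(broken) = 3625 kJ
Bonds formed (products):
  C-C: 2 × 357 = 714
  C-H: 8 × 403 = 3224
  Σ(formed) = 3938 kJ
ΔH = Σ(broken) − Σ(formed) = 3625 − 3938 = −313 kJ

ΔH ≈ −313 kJ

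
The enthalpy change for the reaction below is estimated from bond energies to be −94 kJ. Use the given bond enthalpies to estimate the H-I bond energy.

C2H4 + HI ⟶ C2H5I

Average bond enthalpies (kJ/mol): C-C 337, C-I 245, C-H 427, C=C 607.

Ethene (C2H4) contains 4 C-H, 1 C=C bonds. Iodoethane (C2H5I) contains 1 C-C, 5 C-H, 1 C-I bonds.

D(H-I) ≈ 308 kJ/mol

Let D be the H-I bond energy.
Σ(broken) = 4×427 + 1×607 + 1×D = 2315 + D
Σ(formed) = 1×337 + 5×427 + 1×245 = 2717
ΔH = Σ(broken) − Σ(formed) = (2315 + D) − (2717) = −402 + D
Setting this equal to −94 kJ gives D = 308 kJ/mol.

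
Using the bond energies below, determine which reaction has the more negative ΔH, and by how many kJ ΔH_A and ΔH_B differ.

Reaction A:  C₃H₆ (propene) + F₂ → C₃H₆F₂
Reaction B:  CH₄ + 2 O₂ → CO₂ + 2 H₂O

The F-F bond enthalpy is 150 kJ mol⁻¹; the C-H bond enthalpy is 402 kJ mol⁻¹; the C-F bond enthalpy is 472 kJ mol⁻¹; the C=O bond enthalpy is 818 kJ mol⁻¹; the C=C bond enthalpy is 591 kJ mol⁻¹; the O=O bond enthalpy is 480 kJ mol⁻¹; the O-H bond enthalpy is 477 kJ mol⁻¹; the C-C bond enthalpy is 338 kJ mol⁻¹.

Reaction B, by 435 kJ

Reaction A:
  Bonds broken (reactants):
    C-C: 1 × 338 = 338
    C-H: 6 × 402 = 2412
    C=C: 1 × 591 = 591
    F-F: 1 × 150 = 150
    Σ(broken) = 3491 kJ
  Bonds formed (products):
    C-C: 2 × 338 = 676
    C-F: 2 × 472 = 944
    C-H: 6 × 402 = 2412
    Σ(formed) = 4032 kJ
  ΔH_A = 3491 − 4032 = −541 kJ
Reaction B:
  Bonds broken (reactants):
    C-H: 4 × 402 = 1608
    O=O: 2 × 480 = 960
    Σ(broken) = 2568 kJ
  Bonds formed (products):
    C=O: 2 × 818 = 1636
    O-H: 4 × 477 = 1908
    Σ(formed) = 3544 kJ
  ΔH_B = 2568 − 3544 = −976 kJ
ΔH_A − ΔH_B = +435 kJ, so reaction B has the more negative ΔH; |ΔH_A − ΔH_B| = 435 kJ.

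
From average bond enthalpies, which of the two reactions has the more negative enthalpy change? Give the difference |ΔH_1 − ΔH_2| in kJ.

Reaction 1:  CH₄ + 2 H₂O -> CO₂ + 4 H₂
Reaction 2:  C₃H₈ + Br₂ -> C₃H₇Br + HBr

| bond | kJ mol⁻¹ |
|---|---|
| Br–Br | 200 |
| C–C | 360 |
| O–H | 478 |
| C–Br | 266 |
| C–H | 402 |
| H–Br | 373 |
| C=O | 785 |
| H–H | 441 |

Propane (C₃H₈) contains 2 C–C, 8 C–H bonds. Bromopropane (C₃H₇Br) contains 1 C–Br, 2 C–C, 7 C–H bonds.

Reaction 1:
  Bonds broken (reactants):
    C–H: 4 × 402 = 1608
    O–H: 4 × 478 = 1912
    Σ(broken) = 3520 kJ
  Bonds formed (products):
    C=O: 2 × 785 = 1570
    H–H: 4 × 441 = 1764
    Σ(formed) = 3334 kJ
  ΔH_1 = 3520 − 3334 = +186 kJ
Reaction 2:
  Bonds broken (reactants):
    Br–Br: 1 × 200 = 200
    C–C: 2 × 360 = 720
    C–H: 8 × 402 = 3216
    Σ(broken) = 4136 kJ
  Bonds formed (products):
    C–Br: 1 × 266 = 266
    C–C: 2 × 360 = 720
    C–H: 7 × 402 = 2814
    H–Br: 1 × 373 = 373
    Σ(formed) = 4173 kJ
  ΔH_2 = 4136 − 4173 = −37 kJ
ΔH_1 − ΔH_2 = +223 kJ, so reaction 2 has the more negative ΔH; |ΔH_1 − ΔH_2| = 223 kJ.

Reaction 2, by 223 kJ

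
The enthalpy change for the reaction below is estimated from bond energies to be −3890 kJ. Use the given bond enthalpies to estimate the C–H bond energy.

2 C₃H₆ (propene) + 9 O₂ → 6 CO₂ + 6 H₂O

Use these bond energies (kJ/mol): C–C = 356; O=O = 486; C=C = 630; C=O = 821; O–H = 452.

D(C–H) ≈ 420 kJ/mol

Let D be the C–H bond energy.
Σ(broken) = 2×356 + 12×D + 2×630 + 9×486 = 6346 + 12D
Σ(formed) = 12×821 + 12×452 = 15276
ΔH = Σ(broken) − Σ(formed) = (6346 + 12D) − (15276) = −8930 + 12D
Setting this equal to −3890 kJ gives 12D = 5040, so D = 420 kJ/mol.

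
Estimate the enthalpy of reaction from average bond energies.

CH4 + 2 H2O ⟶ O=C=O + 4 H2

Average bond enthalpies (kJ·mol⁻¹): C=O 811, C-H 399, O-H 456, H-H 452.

Bonds broken (reactants):
  C-H: 4 × 399 = 1596
  O-H: 4 × 456 = 1824
  Σ(broken) = 3420 kJ
Bonds formed (products):
  C=O: 2 × 811 = 1622
  H-H: 4 × 452 = 1808
  Σ(formed) = 3430 kJ
ΔH = Σ(broken) − Σ(formed) = 3420 − 3430 = −10 kJ

ΔH ≈ −10 kJ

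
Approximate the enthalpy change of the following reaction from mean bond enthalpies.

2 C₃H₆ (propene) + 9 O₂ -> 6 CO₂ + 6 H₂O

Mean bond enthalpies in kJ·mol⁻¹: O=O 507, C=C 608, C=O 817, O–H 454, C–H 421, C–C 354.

Bonds broken (reactants):
  C–C: 2 × 354 = 708
  C–H: 12 × 421 = 5052
  C=C: 2 × 608 = 1216
  O=O: 9 × 507 = 4563
  Σ(broken) = 11539 kJ
Bonds formed (products):
  C=O: 12 × 817 = 9804
  O–H: 12 × 454 = 5448
  Σ(formed) = 15252 kJ
ΔH = Σ(broken) − Σ(formed) = 11539 − 15252 = −3713 kJ

ΔH ≈ −3713 kJ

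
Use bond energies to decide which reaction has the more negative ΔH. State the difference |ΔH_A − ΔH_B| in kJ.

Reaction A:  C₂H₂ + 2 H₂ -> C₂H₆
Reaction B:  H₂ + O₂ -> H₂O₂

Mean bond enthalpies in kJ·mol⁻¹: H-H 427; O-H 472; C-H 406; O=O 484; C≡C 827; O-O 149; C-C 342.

Reaction A:
  Bonds broken (reactants):
    C≡C: 1 × 827 = 827
    C-H: 2 × 406 = 812
    H-H: 2 × 427 = 854
    Σ(broken) = 2493 kJ
  Bonds formed (products):
    C-C: 1 × 342 = 342
    C-H: 6 × 406 = 2436
    Σ(formed) = 2778 kJ
  ΔH_A = 2493 − 2778 = −285 kJ
Reaction B:
  Bonds broken (reactants):
    H-H: 1 × 427 = 427
    O=O: 1 × 484 = 484
    Σ(broken) = 911 kJ
  Bonds formed (products):
    O-H: 2 × 472 = 944
    O-O: 1 × 149 = 149
    Σ(formed) = 1093 kJ
  ΔH_B = 911 − 1093 = −182 kJ
ΔH_A − ΔH_B = −103 kJ, so reaction A has the more negative ΔH; |ΔH_A − ΔH_B| = 103 kJ.

Reaction A, by 103 kJ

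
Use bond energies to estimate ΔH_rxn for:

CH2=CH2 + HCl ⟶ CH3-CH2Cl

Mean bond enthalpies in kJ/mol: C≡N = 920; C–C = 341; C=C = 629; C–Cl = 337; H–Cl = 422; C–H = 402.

ΔH ≈ −29 kJ

Bonds broken (reactants):
  C–H: 4 × 402 = 1608
  C=C: 1 × 629 = 629
  H–Cl: 1 × 422 = 422
  Σ(broken) = 2659 kJ
Bonds formed (products):
  C–C: 1 × 341 = 341
  C–Cl: 1 × 337 = 337
  C–H: 5 × 402 = 2010
  Σ(formed) = 2688 kJ
ΔH = Σ(broken) − Σ(formed) = 2659 − 2688 = −29 kJ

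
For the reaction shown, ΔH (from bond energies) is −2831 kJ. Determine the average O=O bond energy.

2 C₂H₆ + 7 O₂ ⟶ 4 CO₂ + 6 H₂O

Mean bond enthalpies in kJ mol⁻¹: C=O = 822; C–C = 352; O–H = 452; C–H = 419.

Let D be the O=O bond energy.
Σ(broken) = 2×352 + 12×419 + 7×D = 5732 + 7D
Σ(formed) = 8×822 + 12×452 = 12000
ΔH = Σ(broken) − Σ(formed) = (5732 + 7D) − (12000) = −6268 + 7D
Setting this equal to −2831 kJ gives 7D = 3437, so D = 491 kJ/mol.

D(O=O) ≈ 491 kJ/mol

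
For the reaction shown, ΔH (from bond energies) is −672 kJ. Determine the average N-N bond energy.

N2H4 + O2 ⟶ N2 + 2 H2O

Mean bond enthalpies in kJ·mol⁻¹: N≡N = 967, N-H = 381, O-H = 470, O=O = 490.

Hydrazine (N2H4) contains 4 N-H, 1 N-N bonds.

Let D be the N-N bond energy.
Σ(broken) = 4×381 + 1×D + 1×490 = 2014 + D
Σ(formed) = 1×967 + 4×470 = 2847
ΔH = Σ(broken) − Σ(formed) = (2014 + D) − (2847) = −833 + D
Setting this equal to −672 kJ gives D = 161 kJ/mol.

D(N-N) ≈ 161 kJ/mol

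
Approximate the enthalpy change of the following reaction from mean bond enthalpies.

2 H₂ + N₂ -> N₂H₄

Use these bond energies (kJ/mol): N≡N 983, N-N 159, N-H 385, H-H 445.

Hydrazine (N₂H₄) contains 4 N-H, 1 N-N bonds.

ΔH ≈ +174 kJ

Bonds broken (reactants):
  H-H: 2 × 445 = 890
  N≡N: 1 × 983 = 983
  Σ(broken) = 1873 kJ
Bonds formed (products):
  N-H: 4 × 385 = 1540
  N-N: 1 × 159 = 159
  Σ(formed) = 1699 kJ
ΔH = Σ(broken) − Σ(formed) = 1873 − 1699 = +174 kJ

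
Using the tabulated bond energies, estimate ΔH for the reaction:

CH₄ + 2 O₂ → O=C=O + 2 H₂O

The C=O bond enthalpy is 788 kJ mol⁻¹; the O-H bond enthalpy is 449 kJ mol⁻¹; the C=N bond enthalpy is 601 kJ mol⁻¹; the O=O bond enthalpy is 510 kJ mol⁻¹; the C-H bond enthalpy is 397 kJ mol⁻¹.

ΔH ≈ −764 kJ

Bonds broken (reactants):
  C-H: 4 × 397 = 1588
  O=O: 2 × 510 = 1020
  Σ(broken) = 2608 kJ
Bonds formed (products):
  C=O: 2 × 788 = 1576
  O-H: 4 × 449 = 1796
  Σ(formed) = 3372 kJ
ΔH = Σ(broken) − Σ(formed) = 2608 − 3372 = −764 kJ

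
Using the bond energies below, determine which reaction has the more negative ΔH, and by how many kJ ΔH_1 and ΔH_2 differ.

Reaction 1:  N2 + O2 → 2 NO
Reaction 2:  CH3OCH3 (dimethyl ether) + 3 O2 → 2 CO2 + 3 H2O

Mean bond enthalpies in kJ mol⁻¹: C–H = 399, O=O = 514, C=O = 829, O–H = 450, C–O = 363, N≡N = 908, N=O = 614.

Reaction 1:
  Bonds broken (reactants):
    N≡N: 1 × 908 = 908
    O=O: 1 × 514 = 514
    Σ(broken) = 1422 kJ
  Bonds formed (products):
    N=O: 2 × 614 = 1228
    Σ(formed) = 1228 kJ
  ΔH_1 = 1422 − 1228 = +194 kJ
Reaction 2:
  Bonds broken (reactants):
    C–H: 6 × 399 = 2394
    C–O: 2 × 363 = 726
    O=O: 3 × 514 = 1542
    Σ(broken) = 4662 kJ
  Bonds formed (products):
    C=O: 4 × 829 = 3316
    O–H: 6 × 450 = 2700
    Σ(formed) = 6016 kJ
  ΔH_2 = 4662 − 6016 = −1354 kJ
ΔH_1 − ΔH_2 = +1548 kJ, so reaction 2 has the more negative ΔH; |ΔH_1 − ΔH_2| = 1548 kJ.

Reaction 2, by 1548 kJ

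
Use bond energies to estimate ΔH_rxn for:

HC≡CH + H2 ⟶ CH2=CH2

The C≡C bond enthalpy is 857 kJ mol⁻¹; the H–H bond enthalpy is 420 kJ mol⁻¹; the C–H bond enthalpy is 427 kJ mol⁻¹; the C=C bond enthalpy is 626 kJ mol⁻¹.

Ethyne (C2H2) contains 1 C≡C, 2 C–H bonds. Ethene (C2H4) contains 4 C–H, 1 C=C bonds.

Bonds broken (reactants):
  C≡C: 1 × 857 = 857
  C–H: 2 × 427 = 854
  H–H: 1 × 420 = 420
  Σ(broken) = 2131 kJ
Bonds formed (products):
  C–H: 4 × 427 = 1708
  C=C: 1 × 626 = 626
  Σ(formed) = 2334 kJ
ΔH = Σ(broken) − Σ(formed) = 2131 − 2334 = −203 kJ

ΔH ≈ −203 kJ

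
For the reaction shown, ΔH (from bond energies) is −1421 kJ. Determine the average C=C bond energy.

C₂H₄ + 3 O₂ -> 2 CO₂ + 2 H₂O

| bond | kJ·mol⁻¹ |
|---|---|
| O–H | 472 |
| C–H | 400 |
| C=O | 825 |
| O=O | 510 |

D(C=C) ≈ 637 kJ/mol

Let D be the C=C bond energy.
Σ(broken) = 4×400 + 1×D + 3×510 = 3130 + D
Σ(formed) = 4×825 + 4×472 = 5188
ΔH = Σ(broken) − Σ(formed) = (3130 + D) − (5188) = −2058 + D
Setting this equal to −1421 kJ gives D = 637 kJ/mol.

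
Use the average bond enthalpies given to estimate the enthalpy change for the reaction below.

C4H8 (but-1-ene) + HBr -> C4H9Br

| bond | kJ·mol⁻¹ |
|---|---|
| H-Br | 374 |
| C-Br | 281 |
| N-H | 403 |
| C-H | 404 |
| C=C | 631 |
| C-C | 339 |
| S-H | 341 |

Bonds broken (reactants):
  C-C: 2 × 339 = 678
  C-H: 8 × 404 = 3232
  C=C: 1 × 631 = 631
  H-Br: 1 × 374 = 374
  Σ(broken) = 4915 kJ
Bonds formed (products):
  C-Br: 1 × 281 = 281
  C-C: 3 × 339 = 1017
  C-H: 9 × 404 = 3636
  Σ(formed) = 4934 kJ
ΔH = Σ(broken) − Σ(formed) = 4915 − 4934 = −19 kJ

ΔH ≈ −19 kJ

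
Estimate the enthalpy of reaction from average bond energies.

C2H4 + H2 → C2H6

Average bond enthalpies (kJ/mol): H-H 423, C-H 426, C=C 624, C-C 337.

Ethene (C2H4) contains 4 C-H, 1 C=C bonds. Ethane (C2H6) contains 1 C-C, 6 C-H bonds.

ΔH ≈ −142 kJ

Bonds broken (reactants):
  C-H: 4 × 426 = 1704
  C=C: 1 × 624 = 624
  H-H: 1 × 423 = 423
  Σ(broken) = 2751 kJ
Bonds formed (products):
  C-C: 1 × 337 = 337
  C-H: 6 × 426 = 2556
  Σ(formed) = 2893 kJ
ΔH = Σ(broken) − Σ(formed) = 2751 − 2893 = −142 kJ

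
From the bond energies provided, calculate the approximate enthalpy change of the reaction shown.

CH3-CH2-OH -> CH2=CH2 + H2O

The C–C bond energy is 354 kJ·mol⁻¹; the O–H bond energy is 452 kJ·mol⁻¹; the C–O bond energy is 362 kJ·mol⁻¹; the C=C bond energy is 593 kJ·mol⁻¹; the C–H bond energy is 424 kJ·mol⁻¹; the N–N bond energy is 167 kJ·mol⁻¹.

Bonds broken (reactants):
  C–C: 1 × 354 = 354
  C–H: 5 × 424 = 2120
  C–O: 1 × 362 = 362
  O–H: 1 × 452 = 452
  Σ(broken) = 3288 kJ
Bonds formed (products):
  C–H: 4 × 424 = 1696
  C=C: 1 × 593 = 593
  O–H: 2 × 452 = 904
  Σ(formed) = 3193 kJ
ΔH = Σ(broken) − Σ(formed) = 3288 − 3193 = +95 kJ

ΔH ≈ +95 kJ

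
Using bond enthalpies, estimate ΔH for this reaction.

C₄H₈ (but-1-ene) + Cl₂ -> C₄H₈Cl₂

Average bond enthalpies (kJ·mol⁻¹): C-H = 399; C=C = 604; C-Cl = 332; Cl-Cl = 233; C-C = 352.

ΔH ≈ −179 kJ

Bonds broken (reactants):
  C-C: 2 × 352 = 704
  C-H: 8 × 399 = 3192
  C=C: 1 × 604 = 604
  Cl-Cl: 1 × 233 = 233
  Σ(broken) = 4733 kJ
Bonds formed (products):
  C-C: 3 × 352 = 1056
  C-Cl: 2 × 332 = 664
  C-H: 8 × 399 = 3192
  Σ(formed) = 4912 kJ
ΔH = Σ(broken) − Σ(formed) = 4733 − 4912 = −179 kJ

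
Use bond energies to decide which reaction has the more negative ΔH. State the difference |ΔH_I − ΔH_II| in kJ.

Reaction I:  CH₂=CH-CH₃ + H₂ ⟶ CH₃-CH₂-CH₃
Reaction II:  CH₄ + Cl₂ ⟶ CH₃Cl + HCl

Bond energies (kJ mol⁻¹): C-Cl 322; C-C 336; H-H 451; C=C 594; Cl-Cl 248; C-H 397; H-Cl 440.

Reaction I:
  Bonds broken (reactants):
    C-C: 1 × 336 = 336
    C-H: 6 × 397 = 2382
    C=C: 1 × 594 = 594
    H-H: 1 × 451 = 451
    Σ(broken) = 3763 kJ
  Bonds formed (products):
    C-C: 2 × 336 = 672
    C-H: 8 × 397 = 3176
    Σ(formed) = 3848 kJ
  ΔH_I = 3763 − 3848 = −85 kJ
Reaction II:
  Bonds broken (reactants):
    C-H: 4 × 397 = 1588
    Cl-Cl: 1 × 248 = 248
    Σ(broken) = 1836 kJ
  Bonds formed (products):
    C-Cl: 1 × 322 = 322
    C-H: 3 × 397 = 1191
    H-Cl: 1 × 440 = 440
    Σ(formed) = 1953 kJ
  ΔH_II = 1836 − 1953 = −117 kJ
ΔH_I − ΔH_II = +32 kJ, so reaction II has the more negative ΔH; |ΔH_I − ΔH_II| = 32 kJ.

Reaction II, by 32 kJ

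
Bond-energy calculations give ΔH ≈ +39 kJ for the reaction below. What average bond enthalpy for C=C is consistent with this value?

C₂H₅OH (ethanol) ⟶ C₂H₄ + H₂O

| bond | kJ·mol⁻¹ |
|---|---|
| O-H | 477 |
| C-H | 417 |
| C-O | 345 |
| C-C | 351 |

Let D be the C=C bond energy.
Σ(broken) = 1×351 + 5×417 + 1×345 + 1×477 = 3258
Σ(formed) = 4×417 + 1×D + 2×477 = 2622 + D
ΔH = Σ(broken) − Σ(formed) = (3258) − (2622 + D) = +636 − D
Setting this equal to +39 kJ gives D = 597 kJ/mol.

D(C=C) ≈ 597 kJ/mol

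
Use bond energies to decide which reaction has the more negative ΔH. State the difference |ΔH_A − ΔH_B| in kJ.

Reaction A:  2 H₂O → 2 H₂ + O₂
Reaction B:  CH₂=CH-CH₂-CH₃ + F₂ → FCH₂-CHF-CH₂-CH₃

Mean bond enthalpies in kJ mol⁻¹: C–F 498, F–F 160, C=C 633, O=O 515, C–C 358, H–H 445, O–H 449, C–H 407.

Reaction A:
  Bonds broken (reactants):
    O–H: 4 × 449 = 1796
    Σ(broken) = 1796 kJ
  Bonds formed (products):
    H–H: 2 × 445 = 890
    O=O: 1 × 515 = 515
    Σ(formed) = 1405 kJ
  ΔH_A = 1796 − 1405 = +391 kJ
Reaction B:
  Bonds broken (reactants):
    C–C: 2 × 358 = 716
    C–H: 8 × 407 = 3256
    C=C: 1 × 633 = 633
    F–F: 1 × 160 = 160
    Σ(broken) = 4765 kJ
  Bonds formed (products):
    C–C: 3 × 358 = 1074
    C–F: 2 × 498 = 996
    C–H: 8 × 407 = 3256
    Σ(formed) = 5326 kJ
  ΔH_B = 4765 − 5326 = −561 kJ
ΔH_A − ΔH_B = +952 kJ, so reaction B has the more negative ΔH; |ΔH_A − ΔH_B| = 952 kJ.

Reaction B, by 952 kJ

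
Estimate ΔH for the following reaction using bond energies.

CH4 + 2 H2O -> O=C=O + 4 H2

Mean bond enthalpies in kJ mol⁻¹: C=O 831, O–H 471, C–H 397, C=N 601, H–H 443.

Bonds broken (reactants):
  C–H: 4 × 397 = 1588
  O–H: 4 × 471 = 1884
  Σ(broken) = 3472 kJ
Bonds formed (products):
  C=O: 2 × 831 = 1662
  H–H: 4 × 443 = 1772
  Σ(formed) = 3434 kJ
ΔH = Σ(broken) − Σ(formed) = 3472 − 3434 = +38 kJ

ΔH ≈ +38 kJ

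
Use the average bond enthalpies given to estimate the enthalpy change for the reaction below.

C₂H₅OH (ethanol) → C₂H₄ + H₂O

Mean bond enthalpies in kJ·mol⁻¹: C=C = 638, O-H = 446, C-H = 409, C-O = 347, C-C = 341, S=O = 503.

ΔH ≈ +13 kJ

Bonds broken (reactants):
  C-C: 1 × 341 = 341
  C-H: 5 × 409 = 2045
  C-O: 1 × 347 = 347
  O-H: 1 × 446 = 446
  Σ(broken) = 3179 kJ
Bonds formed (products):
  C-H: 4 × 409 = 1636
  C=C: 1 × 638 = 638
  O-H: 2 × 446 = 892
  Σ(formed) = 3166 kJ
ΔH = Σ(broken) − Σ(formed) = 3179 − 3166 = +13 kJ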